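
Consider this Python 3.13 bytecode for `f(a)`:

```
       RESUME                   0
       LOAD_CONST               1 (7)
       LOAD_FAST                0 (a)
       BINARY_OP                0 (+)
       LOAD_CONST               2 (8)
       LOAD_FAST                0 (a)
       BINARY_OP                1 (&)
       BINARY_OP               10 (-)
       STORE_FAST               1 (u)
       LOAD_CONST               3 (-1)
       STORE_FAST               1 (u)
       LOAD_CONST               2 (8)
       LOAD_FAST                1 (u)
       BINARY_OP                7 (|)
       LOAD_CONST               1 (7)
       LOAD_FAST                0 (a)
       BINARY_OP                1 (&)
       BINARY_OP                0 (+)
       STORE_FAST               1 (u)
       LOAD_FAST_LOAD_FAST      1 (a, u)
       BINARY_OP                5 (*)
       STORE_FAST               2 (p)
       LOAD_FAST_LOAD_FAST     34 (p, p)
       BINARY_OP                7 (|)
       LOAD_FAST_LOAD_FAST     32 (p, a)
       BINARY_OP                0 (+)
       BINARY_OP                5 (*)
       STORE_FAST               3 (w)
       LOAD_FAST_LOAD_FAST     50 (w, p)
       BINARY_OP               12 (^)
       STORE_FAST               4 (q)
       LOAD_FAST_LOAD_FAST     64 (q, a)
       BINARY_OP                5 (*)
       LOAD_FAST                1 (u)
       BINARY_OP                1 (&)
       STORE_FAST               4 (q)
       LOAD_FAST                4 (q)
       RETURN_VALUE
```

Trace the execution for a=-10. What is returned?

LOAD_CONST → push 7. Stack: [7]
LOAD_FAST a → push -10. Stack: [7, -10]
BINARY_OP + → 7 + -10 = -3. Stack: [-3]
LOAD_CONST → push 8. Stack: [-3, 8]
LOAD_FAST a → push -10. Stack: [-3, 8, -10]
BINARY_OP & → 8 & -10 = 0. Stack: [-3, 0]
BINARY_OP - → -3 - 0 = -3. Stack: [-3]
STORE_FAST u → u=-3. Stack: []
LOAD_CONST → push -1. Stack: [-1]
STORE_FAST u → u=-1. Stack: []
LOAD_CONST → push 8. Stack: [8]
LOAD_FAST u → push -1. Stack: [8, -1]
BINARY_OP | → 8 | -1 = -1. Stack: [-1]
LOAD_CONST → push 7. Stack: [-1, 7]
LOAD_FAST a → push -10. Stack: [-1, 7, -10]
BINARY_OP & → 7 & -10 = 6. Stack: [-1, 6]
BINARY_OP + → -1 + 6 = 5. Stack: [5]
STORE_FAST u → u=5. Stack: []
LOAD_FAST_LOAD_FAST a,u → push -10,5. Stack: [-10, 5]
BINARY_OP * → -10 * 5 = -50. Stack: [-50]
STORE_FAST p → p=-50. Stack: []
LOAD_FAST_LOAD_FAST p,p → push -50,-50. Stack: [-50, -50]
BINARY_OP | → -50 | -50 = -50. Stack: [-50]
LOAD_FAST_LOAD_FAST p,a → push -50,-10. Stack: [-50, -50, -10]
BINARY_OP + → -50 + -10 = -60. Stack: [-50, -60]
BINARY_OP * → -50 * -60 = 3000. Stack: [3000]
STORE_FAST w → w=3000. Stack: []
LOAD_FAST_LOAD_FAST w,p → push 3000,-50. Stack: [3000, -50]
BINARY_OP ^ → 3000 ^ -50 = -2954. Stack: [-2954]
STORE_FAST q → q=-2954. Stack: []
LOAD_FAST_LOAD_FAST q,a → push -2954,-10. Stack: [-2954, -10]
BINARY_OP * → -2954 * -10 = 29540. Stack: [29540]
LOAD_FAST u → push 5. Stack: [29540, 5]
BINARY_OP & → 29540 & 5 = 4. Stack: [4]
STORE_FAST q → q=4. Stack: []
LOAD_FAST q → push 4. Stack: [4]
RETURN_VALUE → return 4.

4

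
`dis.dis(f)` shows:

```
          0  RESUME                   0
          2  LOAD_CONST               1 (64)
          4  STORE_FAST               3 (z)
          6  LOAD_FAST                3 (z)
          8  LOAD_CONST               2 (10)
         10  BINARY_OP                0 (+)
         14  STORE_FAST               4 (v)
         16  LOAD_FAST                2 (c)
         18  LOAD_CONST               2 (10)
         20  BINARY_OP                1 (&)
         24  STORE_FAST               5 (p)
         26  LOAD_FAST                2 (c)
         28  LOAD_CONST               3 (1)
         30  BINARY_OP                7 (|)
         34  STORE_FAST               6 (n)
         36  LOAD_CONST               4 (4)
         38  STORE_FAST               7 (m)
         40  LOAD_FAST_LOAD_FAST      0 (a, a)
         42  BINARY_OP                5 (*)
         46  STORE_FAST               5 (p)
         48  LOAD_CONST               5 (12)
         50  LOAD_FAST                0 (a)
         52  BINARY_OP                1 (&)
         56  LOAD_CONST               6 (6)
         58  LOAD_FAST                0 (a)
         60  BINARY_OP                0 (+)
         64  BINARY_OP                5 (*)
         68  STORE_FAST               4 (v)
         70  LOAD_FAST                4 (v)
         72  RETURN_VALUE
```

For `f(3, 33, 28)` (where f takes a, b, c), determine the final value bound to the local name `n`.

29

LOAD_CONST → push 64. Stack: [64]
STORE_FAST z → z=64. Stack: []
LOAD_FAST z → push 64. Stack: [64]
LOAD_CONST → push 10. Stack: [64, 10]
BINARY_OP + → 64 + 10 = 74. Stack: [74]
STORE_FAST v → v=74. Stack: []
LOAD_FAST c → push 28. Stack: [28]
LOAD_CONST → push 10. Stack: [28, 10]
BINARY_OP & → 28 & 10 = 8. Stack: [8]
STORE_FAST p → p=8. Stack: []
LOAD_FAST c → push 28. Stack: [28]
LOAD_CONST → push 1. Stack: [28, 1]
BINARY_OP | → 28 | 1 = 29. Stack: [29]
STORE_FAST n → n=29. Stack: []
LOAD_CONST → push 4. Stack: [4]
STORE_FAST m → m=4. Stack: []
LOAD_FAST_LOAD_FAST a,a → push 3,3. Stack: [3, 3]
BINARY_OP * → 3 * 3 = 9. Stack: [9]
STORE_FAST p → p=9. Stack: []
LOAD_CONST → push 12. Stack: [12]
LOAD_FAST a → push 3. Stack: [12, 3]
BINARY_OP & → 12 & 3 = 0. Stack: [0]
LOAD_CONST → push 6. Stack: [0, 6]
LOAD_FAST a → push 3. Stack: [0, 6, 3]
BINARY_OP + → 6 + 3 = 9. Stack: [0, 9]
BINARY_OP * → 0 * 9 = 0. Stack: [0]
STORE_FAST v → v=0. Stack: []
LOAD_FAST v → push 0. Stack: [0]
RETURN_VALUE → return 0.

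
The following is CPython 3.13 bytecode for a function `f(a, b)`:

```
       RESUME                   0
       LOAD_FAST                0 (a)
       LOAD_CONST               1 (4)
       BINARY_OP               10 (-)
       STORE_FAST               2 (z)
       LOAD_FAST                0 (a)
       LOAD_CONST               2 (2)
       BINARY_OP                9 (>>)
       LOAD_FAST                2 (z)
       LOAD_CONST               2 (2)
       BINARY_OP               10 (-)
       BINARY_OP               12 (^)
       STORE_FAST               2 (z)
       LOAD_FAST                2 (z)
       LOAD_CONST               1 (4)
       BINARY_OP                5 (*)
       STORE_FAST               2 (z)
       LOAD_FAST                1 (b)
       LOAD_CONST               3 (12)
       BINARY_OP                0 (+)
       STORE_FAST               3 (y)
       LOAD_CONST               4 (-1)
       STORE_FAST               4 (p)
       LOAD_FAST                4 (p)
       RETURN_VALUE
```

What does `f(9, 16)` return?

LOAD_FAST a → push 9. Stack: [9]
LOAD_CONST → push 4. Stack: [9, 4]
BINARY_OP - → 9 - 4 = 5. Stack: [5]
STORE_FAST z → z=5. Stack: []
LOAD_FAST a → push 9. Stack: [9]
LOAD_CONST → push 2. Stack: [9, 2]
BINARY_OP >> → 9 >> 2 = 2. Stack: [2]
LOAD_FAST z → push 5. Stack: [2, 5]
LOAD_CONST → push 2. Stack: [2, 5, 2]
BINARY_OP - → 5 - 2 = 3. Stack: [2, 3]
BINARY_OP ^ → 2 ^ 3 = 1. Stack: [1]
STORE_FAST z → z=1. Stack: []
LOAD_FAST z → push 1. Stack: [1]
LOAD_CONST → push 4. Stack: [1, 4]
BINARY_OP * → 1 * 4 = 4. Stack: [4]
STORE_FAST z → z=4. Stack: []
LOAD_FAST b → push 16. Stack: [16]
LOAD_CONST → push 12. Stack: [16, 12]
BINARY_OP + → 16 + 12 = 28. Stack: [28]
STORE_FAST y → y=28. Stack: []
LOAD_CONST → push -1. Stack: [-1]
STORE_FAST p → p=-1. Stack: []
LOAD_FAST p → push -1. Stack: [-1]
RETURN_VALUE → return -1.

-1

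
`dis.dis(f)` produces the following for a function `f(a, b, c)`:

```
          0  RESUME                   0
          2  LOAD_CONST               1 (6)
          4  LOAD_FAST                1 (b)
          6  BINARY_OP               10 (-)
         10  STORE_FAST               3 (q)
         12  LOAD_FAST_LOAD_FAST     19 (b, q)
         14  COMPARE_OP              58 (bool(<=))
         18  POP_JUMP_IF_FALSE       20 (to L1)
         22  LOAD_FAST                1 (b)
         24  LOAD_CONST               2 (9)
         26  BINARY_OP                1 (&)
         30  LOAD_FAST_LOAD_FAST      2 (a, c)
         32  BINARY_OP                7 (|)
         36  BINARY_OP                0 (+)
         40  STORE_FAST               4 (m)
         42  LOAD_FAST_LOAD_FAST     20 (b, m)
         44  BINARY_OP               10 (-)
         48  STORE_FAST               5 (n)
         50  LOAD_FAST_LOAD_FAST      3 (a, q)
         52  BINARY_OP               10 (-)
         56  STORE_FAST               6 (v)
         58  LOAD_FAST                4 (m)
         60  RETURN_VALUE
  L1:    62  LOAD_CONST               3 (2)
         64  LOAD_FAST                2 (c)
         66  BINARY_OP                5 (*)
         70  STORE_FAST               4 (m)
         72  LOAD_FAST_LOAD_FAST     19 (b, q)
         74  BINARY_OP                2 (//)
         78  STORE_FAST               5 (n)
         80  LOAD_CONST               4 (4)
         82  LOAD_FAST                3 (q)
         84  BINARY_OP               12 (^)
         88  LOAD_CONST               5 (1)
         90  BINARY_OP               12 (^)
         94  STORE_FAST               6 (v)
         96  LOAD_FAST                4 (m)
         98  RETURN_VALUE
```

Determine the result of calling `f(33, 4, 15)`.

LOAD_CONST → push 6. Stack: [6]
LOAD_FAST b → push 4. Stack: [6, 4]
BINARY_OP - → 6 - 4 = 2. Stack: [2]
STORE_FAST q → q=2. Stack: []
LOAD_FAST_LOAD_FAST b,q → push 4,2. Stack: [4, 2]
COMPARE_OP bool(<=) → 4 vs 2 = False. Stack: [False]
POP_JUMP_IF_FALSE → pop False; jump. Stack: []
LOAD_CONST → push 2. Stack: [2]
LOAD_FAST c → push 15. Stack: [2, 15]
BINARY_OP * → 2 * 15 = 30. Stack: [30]
STORE_FAST m → m=30. Stack: []
LOAD_FAST_LOAD_FAST b,q → push 4,2. Stack: [4, 2]
BINARY_OP // → 4 // 2 = 2. Stack: [2]
STORE_FAST n → n=2. Stack: []
LOAD_CONST → push 4. Stack: [4]
LOAD_FAST q → push 2. Stack: [4, 2]
BINARY_OP ^ → 4 ^ 2 = 6. Stack: [6]
LOAD_CONST → push 1. Stack: [6, 1]
BINARY_OP ^ → 6 ^ 1 = 7. Stack: [7]
STORE_FAST v → v=7. Stack: []
LOAD_FAST m → push 30. Stack: [30]
RETURN_VALUE → return 30.

30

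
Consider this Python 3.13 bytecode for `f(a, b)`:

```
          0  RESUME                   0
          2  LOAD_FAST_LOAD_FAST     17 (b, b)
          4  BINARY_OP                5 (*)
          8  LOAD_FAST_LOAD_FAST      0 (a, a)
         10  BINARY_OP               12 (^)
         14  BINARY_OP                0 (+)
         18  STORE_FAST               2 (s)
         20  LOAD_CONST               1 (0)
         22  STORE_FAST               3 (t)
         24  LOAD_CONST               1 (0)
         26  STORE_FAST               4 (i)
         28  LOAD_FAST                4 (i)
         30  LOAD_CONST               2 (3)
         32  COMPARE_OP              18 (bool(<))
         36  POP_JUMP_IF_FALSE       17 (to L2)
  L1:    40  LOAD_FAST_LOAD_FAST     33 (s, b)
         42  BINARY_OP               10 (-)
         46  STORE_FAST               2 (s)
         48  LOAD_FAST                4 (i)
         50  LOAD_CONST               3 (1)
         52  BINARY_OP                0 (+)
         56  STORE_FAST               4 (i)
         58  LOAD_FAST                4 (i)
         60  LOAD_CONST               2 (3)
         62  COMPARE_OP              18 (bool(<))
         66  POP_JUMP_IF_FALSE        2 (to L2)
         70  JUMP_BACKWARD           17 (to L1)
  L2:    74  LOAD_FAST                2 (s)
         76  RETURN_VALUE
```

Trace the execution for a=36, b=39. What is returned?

1404

LOAD_FAST_LOAD_FAST b,b → push 39,39. Stack: [39, 39]
BINARY_OP * → 39 * 39 = 1521. Stack: [1521]
LOAD_FAST_LOAD_FAST a,a → push 36,36. Stack: [1521, 36, 36]
BINARY_OP ^ → 36 ^ 36 = 0. Stack: [1521, 0]
BINARY_OP + → 1521 + 0 = 1521. Stack: [1521]
STORE_FAST s → s=1521. Stack: []
LOAD_CONST → push 0. Stack: [0]
STORE_FAST t → t=0. Stack: []
LOAD_CONST → push 0. Stack: [0]
STORE_FAST i → i=0. Stack: []
LOAD_FAST i → push 0. Stack: [0]
LOAD_CONST → push 3. Stack: [0, 3]
COMPARE_OP bool(<) → 0 vs 3 = True. Stack: [True]
POP_JUMP_IF_FALSE → pop True; no jump. Stack: []
LOAD_FAST_LOAD_FAST s,b → push 1521,39. Stack: [1521, 39]
BINARY_OP - → 1521 - 39 = 1482. Stack: [1482]
STORE_FAST s → s=1482. Stack: []
LOAD_FAST i → push 0. Stack: [0]
LOAD_CONST → push 1. Stack: [0, 1]
BINARY_OP + → 0 + 1 = 1. Stack: [1]
STORE_FAST i → i=1. Stack: []
LOAD_FAST i → push 1. Stack: [1]
LOAD_CONST → push 3. Stack: [1, 3]
COMPARE_OP bool(<) → 1 vs 3 = True. Stack: [True]
POP_JUMP_IF_FALSE → pop True; no jump. Stack: []
LOAD_FAST_LOAD_FAST s,b → push 1482,39. Stack: [1482, 39]
BINARY_OP - → 1482 - 39 = 1443. Stack: [1443]
STORE_FAST s → s=1443. Stack: []
LOAD_FAST i → push 1. Stack: [1]
LOAD_CONST → push 1. Stack: [1, 1]
BINARY_OP + → 1 + 1 = 2. Stack: [2]
STORE_FAST i → i=2. Stack: []
LOAD_FAST i → push 2. Stack: [2]
LOAD_CONST → push 3. Stack: [2, 3]
COMPARE_OP bool(<) → 2 vs 3 = True. Stack: [True]
POP_JUMP_IF_FALSE → pop True; no jump. Stack: []
LOAD_FAST_LOAD_FAST s,b → push 1443,39. Stack: [1443, 39]
BINARY_OP - → 1443 - 39 = 1404. Stack: [1404]
STORE_FAST s → s=1404. Stack: []
LOAD_FAST i → push 2. Stack: [2]
LOAD_CONST → push 1. Stack: [2, 1]
BINARY_OP + → 2 + 1 = 3. Stack: [3]
STORE_FAST i → i=3. Stack: []
LOAD_FAST i → push 3. Stack: [3]
LOAD_CONST → push 3. Stack: [3, 3]
COMPARE_OP bool(<) → 3 vs 3 = False. Stack: [False]
POP_JUMP_IF_FALSE → pop False; jump. Stack: []
LOAD_FAST s → push 1404. Stack: [1404]
RETURN_VALUE → return 1404.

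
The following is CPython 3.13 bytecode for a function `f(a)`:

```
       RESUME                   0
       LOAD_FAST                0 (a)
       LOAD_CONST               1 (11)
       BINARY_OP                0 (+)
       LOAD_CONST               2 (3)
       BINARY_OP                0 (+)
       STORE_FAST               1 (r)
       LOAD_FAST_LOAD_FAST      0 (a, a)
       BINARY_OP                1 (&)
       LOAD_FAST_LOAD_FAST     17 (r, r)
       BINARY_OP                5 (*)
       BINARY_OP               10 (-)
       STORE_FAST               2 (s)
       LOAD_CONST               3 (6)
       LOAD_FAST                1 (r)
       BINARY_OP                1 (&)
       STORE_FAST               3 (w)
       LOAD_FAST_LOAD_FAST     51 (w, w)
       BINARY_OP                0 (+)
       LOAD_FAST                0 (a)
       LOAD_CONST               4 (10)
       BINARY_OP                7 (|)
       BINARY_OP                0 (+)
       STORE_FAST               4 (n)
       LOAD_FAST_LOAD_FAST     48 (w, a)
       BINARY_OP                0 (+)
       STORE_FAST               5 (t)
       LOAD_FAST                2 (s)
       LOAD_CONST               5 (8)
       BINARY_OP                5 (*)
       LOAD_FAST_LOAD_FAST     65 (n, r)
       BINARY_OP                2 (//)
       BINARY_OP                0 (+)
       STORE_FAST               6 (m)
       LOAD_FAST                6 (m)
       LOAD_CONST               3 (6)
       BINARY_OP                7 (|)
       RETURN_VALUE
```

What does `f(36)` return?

LOAD_FAST a → push 36. Stack: [36]
LOAD_CONST → push 11. Stack: [36, 11]
BINARY_OP + → 36 + 11 = 47. Stack: [47]
LOAD_CONST → push 3. Stack: [47, 3]
BINARY_OP + → 47 + 3 = 50. Stack: [50]
STORE_FAST r → r=50. Stack: []
LOAD_FAST_LOAD_FAST a,a → push 36,36. Stack: [36, 36]
BINARY_OP & → 36 & 36 = 36. Stack: [36]
LOAD_FAST_LOAD_FAST r,r → push 50,50. Stack: [36, 50, 50]
BINARY_OP * → 50 * 50 = 2500. Stack: [36, 2500]
BINARY_OP - → 36 - 2500 = -2464. Stack: [-2464]
STORE_FAST s → s=-2464. Stack: []
LOAD_CONST → push 6. Stack: [6]
LOAD_FAST r → push 50. Stack: [6, 50]
BINARY_OP & → 6 & 50 = 2. Stack: [2]
STORE_FAST w → w=2. Stack: []
LOAD_FAST_LOAD_FAST w,w → push 2,2. Stack: [2, 2]
BINARY_OP + → 2 + 2 = 4. Stack: [4]
LOAD_FAST a → push 36. Stack: [4, 36]
LOAD_CONST → push 10. Stack: [4, 36, 10]
BINARY_OP | → 36 | 10 = 46. Stack: [4, 46]
BINARY_OP + → 4 + 46 = 50. Stack: [50]
STORE_FAST n → n=50. Stack: []
LOAD_FAST_LOAD_FAST w,a → push 2,36. Stack: [2, 36]
BINARY_OP + → 2 + 36 = 38. Stack: [38]
STORE_FAST t → t=38. Stack: []
LOAD_FAST s → push -2464. Stack: [-2464]
LOAD_CONST → push 8. Stack: [-2464, 8]
BINARY_OP * → -2464 * 8 = -19712. Stack: [-19712]
LOAD_FAST_LOAD_FAST n,r → push 50,50. Stack: [-19712, 50, 50]
BINARY_OP // → 50 // 50 = 1. Stack: [-19712, 1]
BINARY_OP + → -19712 + 1 = -19711. Stack: [-19711]
STORE_FAST m → m=-19711. Stack: []
LOAD_FAST m → push -19711. Stack: [-19711]
LOAD_CONST → push 6. Stack: [-19711, 6]
BINARY_OP | → -19711 | 6 = -19705. Stack: [-19705]
RETURN_VALUE → return -19705.

-19705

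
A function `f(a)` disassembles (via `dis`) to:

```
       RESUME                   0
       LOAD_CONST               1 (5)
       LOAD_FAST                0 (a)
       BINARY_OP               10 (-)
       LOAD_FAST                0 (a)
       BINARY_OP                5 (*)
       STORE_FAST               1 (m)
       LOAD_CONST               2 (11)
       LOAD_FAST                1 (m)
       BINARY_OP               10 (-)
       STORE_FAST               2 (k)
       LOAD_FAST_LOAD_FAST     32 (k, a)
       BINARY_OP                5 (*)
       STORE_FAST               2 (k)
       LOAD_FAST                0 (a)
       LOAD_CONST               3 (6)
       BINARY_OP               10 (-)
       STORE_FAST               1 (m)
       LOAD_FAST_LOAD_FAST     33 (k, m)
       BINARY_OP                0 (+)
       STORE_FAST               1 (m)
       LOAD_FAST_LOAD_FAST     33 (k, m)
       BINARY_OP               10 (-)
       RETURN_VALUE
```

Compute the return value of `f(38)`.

LOAD_CONST → push 5. Stack: [5]
LOAD_FAST a → push 38. Stack: [5, 38]
BINARY_OP - → 5 - 38 = -33. Stack: [-33]
LOAD_FAST a → push 38. Stack: [-33, 38]
BINARY_OP * → -33 * 38 = -1254. Stack: [-1254]
STORE_FAST m → m=-1254. Stack: []
LOAD_CONST → push 11. Stack: [11]
LOAD_FAST m → push -1254. Stack: [11, -1254]
BINARY_OP - → 11 - -1254 = 1265. Stack: [1265]
STORE_FAST k → k=1265. Stack: []
LOAD_FAST_LOAD_FAST k,a → push 1265,38. Stack: [1265, 38]
BINARY_OP * → 1265 * 38 = 48070. Stack: [48070]
STORE_FAST k → k=48070. Stack: []
LOAD_FAST a → push 38. Stack: [38]
LOAD_CONST → push 6. Stack: [38, 6]
BINARY_OP - → 38 - 6 = 32. Stack: [32]
STORE_FAST m → m=32. Stack: []
LOAD_FAST_LOAD_FAST k,m → push 48070,32. Stack: [48070, 32]
BINARY_OP + → 48070 + 32 = 48102. Stack: [48102]
STORE_FAST m → m=48102. Stack: []
LOAD_FAST_LOAD_FAST k,m → push 48070,48102. Stack: [48070, 48102]
BINARY_OP - → 48070 - 48102 = -32. Stack: [-32]
RETURN_VALUE → return -32.

-32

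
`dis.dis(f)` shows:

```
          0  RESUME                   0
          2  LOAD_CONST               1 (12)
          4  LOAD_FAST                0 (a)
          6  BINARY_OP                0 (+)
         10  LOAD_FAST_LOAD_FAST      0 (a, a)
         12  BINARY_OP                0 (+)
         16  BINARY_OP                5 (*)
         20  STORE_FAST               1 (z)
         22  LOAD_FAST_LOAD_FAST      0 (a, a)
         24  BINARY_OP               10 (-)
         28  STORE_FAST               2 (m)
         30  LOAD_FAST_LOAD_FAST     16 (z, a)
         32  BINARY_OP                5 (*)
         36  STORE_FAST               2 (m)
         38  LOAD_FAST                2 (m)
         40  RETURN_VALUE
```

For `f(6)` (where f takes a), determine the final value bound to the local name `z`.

216

LOAD_CONST → push 12. Stack: [12]
LOAD_FAST a → push 6. Stack: [12, 6]
BINARY_OP + → 12 + 6 = 18. Stack: [18]
LOAD_FAST_LOAD_FAST a,a → push 6,6. Stack: [18, 6, 6]
BINARY_OP + → 6 + 6 = 12. Stack: [18, 12]
BINARY_OP * → 18 * 12 = 216. Stack: [216]
STORE_FAST z → z=216. Stack: []
LOAD_FAST_LOAD_FAST a,a → push 6,6. Stack: [6, 6]
BINARY_OP - → 6 - 6 = 0. Stack: [0]
STORE_FAST m → m=0. Stack: []
LOAD_FAST_LOAD_FAST z,a → push 216,6. Stack: [216, 6]
BINARY_OP * → 216 * 6 = 1296. Stack: [1296]
STORE_FAST m → m=1296. Stack: []
LOAD_FAST m → push 1296. Stack: [1296]
RETURN_VALUE → return 1296.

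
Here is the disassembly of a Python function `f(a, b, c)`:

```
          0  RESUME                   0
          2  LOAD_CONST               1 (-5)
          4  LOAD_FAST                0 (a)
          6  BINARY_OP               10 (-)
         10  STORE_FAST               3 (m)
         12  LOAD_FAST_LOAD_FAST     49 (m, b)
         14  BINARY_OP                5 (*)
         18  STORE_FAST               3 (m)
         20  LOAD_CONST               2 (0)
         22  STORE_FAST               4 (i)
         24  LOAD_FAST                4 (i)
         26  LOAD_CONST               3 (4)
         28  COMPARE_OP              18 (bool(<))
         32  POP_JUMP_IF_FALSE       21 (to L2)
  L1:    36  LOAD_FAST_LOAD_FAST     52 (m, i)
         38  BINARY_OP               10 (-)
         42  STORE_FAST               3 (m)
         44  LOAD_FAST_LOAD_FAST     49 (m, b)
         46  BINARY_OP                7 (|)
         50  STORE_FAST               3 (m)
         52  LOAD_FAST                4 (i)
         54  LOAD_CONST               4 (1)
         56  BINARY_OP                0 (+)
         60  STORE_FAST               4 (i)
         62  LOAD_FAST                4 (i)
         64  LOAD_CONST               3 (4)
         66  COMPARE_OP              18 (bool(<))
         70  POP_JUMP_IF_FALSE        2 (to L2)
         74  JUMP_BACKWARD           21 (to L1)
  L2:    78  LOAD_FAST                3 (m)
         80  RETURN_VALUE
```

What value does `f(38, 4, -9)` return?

LOAD_CONST → push -5
LOAD_FAST a → push 38
BINARY_OP - → -5 - 38 = -43
STORE_FAST m → m=-43
LOAD_FAST_LOAD_FAST m,b → push -43,4
BINARY_OP * → -43 * 4 = -172
STORE_FAST m → m=-172
LOAD_CONST → push 0
STORE_FAST i → i=0
LOAD_FAST i → push 0
LOAD_CONST → push 4
COMPARE_OP bool(<) → 0 vs 4 = True
POP_JUMP_IF_FALSE → pop True; no jump
LOAD_FAST_LOAD_FAST m,i → push -172,0
BINARY_OP - → -172 - 0 = -172
STORE_FAST m → m=-172
LOAD_FAST_LOAD_FAST m,b → push -172,4
BINARY_OP | → -172 | 4 = -172
STORE_FAST m → m=-172
LOAD_FAST i → push 0
LOAD_CONST → push 1
BINARY_OP + → 0 + 1 = 1
STORE_FAST i → i=1
LOAD_FAST i → push 1
LOAD_CONST → push 4
COMPARE_OP bool(<) → 1 vs 4 = True
POP_JUMP_IF_FALSE → pop True; no jump
LOAD_FAST_LOAD_FAST m,i → push -172,1
BINARY_OP - → -172 - 1 = -173
STORE_FAST m → m=-173
LOAD_FAST_LOAD_FAST m,b → push -173,4
BINARY_OP | → -173 | 4 = -169
STORE_FAST m → m=-169
LOAD_FAST i → push 1
LOAD_CONST → push 1
BINARY_OP + → 1 + 1 = 2
STORE_FAST i → i=2
LOAD_FAST i → push 2
LOAD_CONST → push 4
COMPARE_OP bool(<) → 2 vs 4 = True
POP_JUMP_IF_FALSE → pop True; no jump
LOAD_FAST_LOAD_FAST m,i → push -169,2
BINARY_OP - → -169 - 2 = -171
STORE_FAST m → m=-171
LOAD_FAST_LOAD_FAST m,b → push -171,4
BINARY_OP | → -171 | 4 = -171
STORE_FAST m → m=-171
LOAD_FAST i → push 2
LOAD_CONST → push 1
BINARY_OP + → 2 + 1 = 3
STORE_FAST i → i=3
LOAD_FAST i → push 3
LOAD_CONST → push 4
COMPARE_OP bool(<) → 3 vs 4 = True
POP_JUMP_IF_FALSE → pop True; no jump
LOAD_FAST_LOAD_FAST m,i → push -171,3
BINARY_OP - → -171 - 3 = -174
STORE_FAST m → m=-174
LOAD_FAST_LOAD_FAST m,b → push -174,4
BINARY_OP | → -174 | 4 = -170
STORE_FAST m → m=-170
LOAD_FAST i → push 3
LOAD_CONST → push 1
BINARY_OP + → 3 + 1 = 4
STORE_FAST i → i=4
LOAD_FAST i → push 4
LOAD_CONST → push 4
COMPARE_OP bool(<) → 4 vs 4 = False
POP_JUMP_IF_FALSE → pop False; jump
LOAD_FAST m → push -170
RETURN_VALUE → return -170.

-170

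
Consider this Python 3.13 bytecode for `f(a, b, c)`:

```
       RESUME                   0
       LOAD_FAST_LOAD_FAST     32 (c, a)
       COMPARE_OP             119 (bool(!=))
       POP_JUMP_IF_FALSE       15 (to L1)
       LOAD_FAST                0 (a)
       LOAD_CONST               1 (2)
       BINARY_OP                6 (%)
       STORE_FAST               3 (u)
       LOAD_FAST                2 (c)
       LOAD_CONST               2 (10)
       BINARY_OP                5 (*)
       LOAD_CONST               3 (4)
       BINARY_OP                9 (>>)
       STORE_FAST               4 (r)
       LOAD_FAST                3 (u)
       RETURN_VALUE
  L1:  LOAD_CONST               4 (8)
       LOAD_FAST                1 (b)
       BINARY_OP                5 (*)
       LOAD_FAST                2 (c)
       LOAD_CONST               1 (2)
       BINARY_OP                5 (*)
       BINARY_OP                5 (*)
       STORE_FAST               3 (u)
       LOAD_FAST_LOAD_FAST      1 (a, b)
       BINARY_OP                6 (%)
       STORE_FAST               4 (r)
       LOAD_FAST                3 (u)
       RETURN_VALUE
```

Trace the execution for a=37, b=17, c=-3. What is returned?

LOAD_FAST_LOAD_FAST c,a → push -3,37. Stack: [-3, 37]
COMPARE_OP bool(!=) → -3 vs 37 = True. Stack: [True]
POP_JUMP_IF_FALSE → pop True; no jump. Stack: []
LOAD_FAST a → push 37. Stack: [37]
LOAD_CONST → push 2. Stack: [37, 2]
BINARY_OP % → 37 % 2 = 1. Stack: [1]
STORE_FAST u → u=1. Stack: []
LOAD_FAST c → push -3. Stack: [-3]
LOAD_CONST → push 10. Stack: [-3, 10]
BINARY_OP * → -3 * 10 = -30. Stack: [-30]
LOAD_CONST → push 4. Stack: [-30, 4]
BINARY_OP >> → -30 >> 4 = -2. Stack: [-2]
STORE_FAST r → r=-2. Stack: []
LOAD_FAST u → push 1. Stack: [1]
RETURN_VALUE → return 1.

1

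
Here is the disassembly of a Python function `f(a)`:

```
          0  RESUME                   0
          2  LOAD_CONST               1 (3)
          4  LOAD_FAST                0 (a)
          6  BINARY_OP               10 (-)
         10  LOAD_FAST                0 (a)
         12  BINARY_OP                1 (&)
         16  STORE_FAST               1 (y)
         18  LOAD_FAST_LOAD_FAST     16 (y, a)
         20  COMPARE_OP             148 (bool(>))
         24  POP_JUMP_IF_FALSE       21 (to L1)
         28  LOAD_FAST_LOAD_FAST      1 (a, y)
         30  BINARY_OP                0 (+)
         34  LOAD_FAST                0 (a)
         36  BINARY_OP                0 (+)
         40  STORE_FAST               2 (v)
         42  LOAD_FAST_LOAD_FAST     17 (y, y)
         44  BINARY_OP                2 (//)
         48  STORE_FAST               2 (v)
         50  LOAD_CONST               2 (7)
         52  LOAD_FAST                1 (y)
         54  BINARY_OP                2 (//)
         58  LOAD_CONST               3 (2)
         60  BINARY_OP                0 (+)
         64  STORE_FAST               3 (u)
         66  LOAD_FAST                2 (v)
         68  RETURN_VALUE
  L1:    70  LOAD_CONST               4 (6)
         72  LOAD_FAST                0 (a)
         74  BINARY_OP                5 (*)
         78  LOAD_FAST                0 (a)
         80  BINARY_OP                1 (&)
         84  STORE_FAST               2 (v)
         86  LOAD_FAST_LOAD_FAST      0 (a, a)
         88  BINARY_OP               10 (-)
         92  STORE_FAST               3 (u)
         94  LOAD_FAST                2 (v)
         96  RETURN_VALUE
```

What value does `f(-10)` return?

1

LOAD_CONST → push 3. Stack: [3]
LOAD_FAST a → push -10. Stack: [3, -10]
BINARY_OP - → 3 - -10 = 13. Stack: [13]
LOAD_FAST a → push -10. Stack: [13, -10]
BINARY_OP & → 13 & -10 = 4. Stack: [4]
STORE_FAST y → y=4. Stack: []
LOAD_FAST_LOAD_FAST y,a → push 4,-10. Stack: [4, -10]
COMPARE_OP bool(>) → 4 vs -10 = True. Stack: [True]
POP_JUMP_IF_FALSE → pop True; no jump. Stack: []
LOAD_FAST_LOAD_FAST a,y → push -10,4. Stack: [-10, 4]
BINARY_OP + → -10 + 4 = -6. Stack: [-6]
LOAD_FAST a → push -10. Stack: [-6, -10]
BINARY_OP + → -6 + -10 = -16. Stack: [-16]
STORE_FAST v → v=-16. Stack: []
LOAD_FAST_LOAD_FAST y,y → push 4,4. Stack: [4, 4]
BINARY_OP // → 4 // 4 = 1. Stack: [1]
STORE_FAST v → v=1. Stack: []
LOAD_CONST → push 7. Stack: [7]
LOAD_FAST y → push 4. Stack: [7, 4]
BINARY_OP // → 7 // 4 = 1. Stack: [1]
LOAD_CONST → push 2. Stack: [1, 2]
BINARY_OP + → 1 + 2 = 3. Stack: [3]
STORE_FAST u → u=3. Stack: []
LOAD_FAST v → push 1. Stack: [1]
RETURN_VALUE → return 1.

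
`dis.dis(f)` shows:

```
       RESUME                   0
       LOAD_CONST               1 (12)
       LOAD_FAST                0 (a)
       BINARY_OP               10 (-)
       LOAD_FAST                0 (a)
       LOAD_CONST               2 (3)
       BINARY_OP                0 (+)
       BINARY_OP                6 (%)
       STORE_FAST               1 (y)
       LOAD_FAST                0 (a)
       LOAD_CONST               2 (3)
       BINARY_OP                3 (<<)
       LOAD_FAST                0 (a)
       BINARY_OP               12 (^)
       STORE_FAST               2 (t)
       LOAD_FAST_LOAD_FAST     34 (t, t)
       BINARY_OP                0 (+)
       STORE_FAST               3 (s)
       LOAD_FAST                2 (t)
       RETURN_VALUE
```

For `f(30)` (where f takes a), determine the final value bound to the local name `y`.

15

LOAD_CONST → push 12. Stack: [12]
LOAD_FAST a → push 30. Stack: [12, 30]
BINARY_OP - → 12 - 30 = -18. Stack: [-18]
LOAD_FAST a → push 30. Stack: [-18, 30]
LOAD_CONST → push 3. Stack: [-18, 30, 3]
BINARY_OP + → 30 + 3 = 33. Stack: [-18, 33]
BINARY_OP % → -18 % 33 = 15. Stack: [15]
STORE_FAST y → y=15. Stack: []
LOAD_FAST a → push 30. Stack: [30]
LOAD_CONST → push 3. Stack: [30, 3]
BINARY_OP << → 30 << 3 = 240. Stack: [240]
LOAD_FAST a → push 30. Stack: [240, 30]
BINARY_OP ^ → 240 ^ 30 = 238. Stack: [238]
STORE_FAST t → t=238. Stack: []
LOAD_FAST_LOAD_FAST t,t → push 238,238. Stack: [238, 238]
BINARY_OP + → 238 + 238 = 476. Stack: [476]
STORE_FAST s → s=476. Stack: []
LOAD_FAST t → push 238. Stack: [238]
RETURN_VALUE → return 238.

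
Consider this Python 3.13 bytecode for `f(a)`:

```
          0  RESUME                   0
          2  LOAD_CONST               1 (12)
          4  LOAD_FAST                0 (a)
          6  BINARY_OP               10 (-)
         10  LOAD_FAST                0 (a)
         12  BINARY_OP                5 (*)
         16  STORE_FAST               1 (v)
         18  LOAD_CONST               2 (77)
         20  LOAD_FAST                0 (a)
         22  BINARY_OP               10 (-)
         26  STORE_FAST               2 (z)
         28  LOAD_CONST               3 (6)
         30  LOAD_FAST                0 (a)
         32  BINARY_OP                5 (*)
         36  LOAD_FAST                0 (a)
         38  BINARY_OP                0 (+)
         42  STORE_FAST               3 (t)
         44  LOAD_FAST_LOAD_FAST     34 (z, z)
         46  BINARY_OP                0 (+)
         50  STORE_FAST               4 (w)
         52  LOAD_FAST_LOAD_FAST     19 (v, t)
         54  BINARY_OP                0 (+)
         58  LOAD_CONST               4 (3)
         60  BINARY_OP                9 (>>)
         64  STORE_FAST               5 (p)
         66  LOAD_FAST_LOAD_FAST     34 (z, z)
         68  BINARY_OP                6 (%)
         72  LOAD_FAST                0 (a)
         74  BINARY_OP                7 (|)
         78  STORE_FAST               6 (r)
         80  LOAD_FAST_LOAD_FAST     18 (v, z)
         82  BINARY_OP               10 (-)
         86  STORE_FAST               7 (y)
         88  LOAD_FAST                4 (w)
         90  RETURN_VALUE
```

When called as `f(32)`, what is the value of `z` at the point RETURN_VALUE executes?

45

LOAD_CONST → push 12. Stack: [12]
LOAD_FAST a → push 32. Stack: [12, 32]
BINARY_OP - → 12 - 32 = -20. Stack: [-20]
LOAD_FAST a → push 32. Stack: [-20, 32]
BINARY_OP * → -20 * 32 = -640. Stack: [-640]
STORE_FAST v → v=-640. Stack: []
LOAD_CONST → push 77. Stack: [77]
LOAD_FAST a → push 32. Stack: [77, 32]
BINARY_OP - → 77 - 32 = 45. Stack: [45]
STORE_FAST z → z=45. Stack: []
LOAD_CONST → push 6. Stack: [6]
LOAD_FAST a → push 32. Stack: [6, 32]
BINARY_OP * → 6 * 32 = 192. Stack: [192]
LOAD_FAST a → push 32. Stack: [192, 32]
BINARY_OP + → 192 + 32 = 224. Stack: [224]
STORE_FAST t → t=224. Stack: []
LOAD_FAST_LOAD_FAST z,z → push 45,45. Stack: [45, 45]
BINARY_OP + → 45 + 45 = 90. Stack: [90]
STORE_FAST w → w=90. Stack: []
LOAD_FAST_LOAD_FAST v,t → push -640,224. Stack: [-640, 224]
BINARY_OP + → -640 + 224 = -416. Stack: [-416]
LOAD_CONST → push 3. Stack: [-416, 3]
BINARY_OP >> → -416 >> 3 = -52. Stack: [-52]
STORE_FAST p → p=-52. Stack: []
LOAD_FAST_LOAD_FAST z,z → push 45,45. Stack: [45, 45]
BINARY_OP % → 45 % 45 = 0. Stack: [0]
LOAD_FAST a → push 32. Stack: [0, 32]
BINARY_OP | → 0 | 32 = 32. Stack: [32]
STORE_FAST r → r=32. Stack: []
LOAD_FAST_LOAD_FAST v,z → push -640,45. Stack: [-640, 45]
BINARY_OP - → -640 - 45 = -685. Stack: [-685]
STORE_FAST y → y=-685. Stack: []
LOAD_FAST w → push 90. Stack: [90]
RETURN_VALUE → return 90.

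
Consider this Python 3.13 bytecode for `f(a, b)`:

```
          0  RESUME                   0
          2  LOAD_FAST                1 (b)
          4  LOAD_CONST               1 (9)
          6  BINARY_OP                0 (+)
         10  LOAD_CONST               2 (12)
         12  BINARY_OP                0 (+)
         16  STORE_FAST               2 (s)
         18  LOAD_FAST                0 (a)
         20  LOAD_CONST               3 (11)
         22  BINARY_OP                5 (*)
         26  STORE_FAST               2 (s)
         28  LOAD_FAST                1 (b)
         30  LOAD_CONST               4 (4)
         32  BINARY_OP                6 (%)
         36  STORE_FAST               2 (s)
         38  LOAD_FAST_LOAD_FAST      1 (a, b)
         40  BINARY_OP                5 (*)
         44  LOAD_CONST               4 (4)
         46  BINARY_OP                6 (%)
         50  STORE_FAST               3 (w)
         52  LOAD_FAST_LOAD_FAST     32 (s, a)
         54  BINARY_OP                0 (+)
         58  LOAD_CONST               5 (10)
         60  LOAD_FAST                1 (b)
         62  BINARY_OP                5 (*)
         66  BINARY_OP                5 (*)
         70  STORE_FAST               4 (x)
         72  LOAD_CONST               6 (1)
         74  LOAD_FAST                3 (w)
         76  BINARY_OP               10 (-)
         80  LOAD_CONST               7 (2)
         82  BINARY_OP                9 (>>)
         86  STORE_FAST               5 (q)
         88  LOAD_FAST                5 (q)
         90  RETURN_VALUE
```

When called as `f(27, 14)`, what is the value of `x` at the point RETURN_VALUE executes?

4060

LOAD_FAST b → push 14. Stack: [14]
LOAD_CONST → push 9. Stack: [14, 9]
BINARY_OP + → 14 + 9 = 23. Stack: [23]
LOAD_CONST → push 12. Stack: [23, 12]
BINARY_OP + → 23 + 12 = 35. Stack: [35]
STORE_FAST s → s=35. Stack: []
LOAD_FAST a → push 27. Stack: [27]
LOAD_CONST → push 11. Stack: [27, 11]
BINARY_OP * → 27 * 11 = 297. Stack: [297]
STORE_FAST s → s=297. Stack: []
LOAD_FAST b → push 14. Stack: [14]
LOAD_CONST → push 4. Stack: [14, 4]
BINARY_OP % → 14 % 4 = 2. Stack: [2]
STORE_FAST s → s=2. Stack: []
LOAD_FAST_LOAD_FAST a,b → push 27,14. Stack: [27, 14]
BINARY_OP * → 27 * 14 = 378. Stack: [378]
LOAD_CONST → push 4. Stack: [378, 4]
BINARY_OP % → 378 % 4 = 2. Stack: [2]
STORE_FAST w → w=2. Stack: []
LOAD_FAST_LOAD_FAST s,a → push 2,27. Stack: [2, 27]
BINARY_OP + → 2 + 27 = 29. Stack: [29]
LOAD_CONST → push 10. Stack: [29, 10]
LOAD_FAST b → push 14. Stack: [29, 10, 14]
BINARY_OP * → 10 * 14 = 140. Stack: [29, 140]
BINARY_OP * → 29 * 140 = 4060. Stack: [4060]
STORE_FAST x → x=4060. Stack: []
LOAD_CONST → push 1. Stack: [1]
LOAD_FAST w → push 2. Stack: [1, 2]
BINARY_OP - → 1 - 2 = -1. Stack: [-1]
LOAD_CONST → push 2. Stack: [-1, 2]
BINARY_OP >> → -1 >> 2 = -1. Stack: [-1]
STORE_FAST q → q=-1. Stack: []
LOAD_FAST q → push -1. Stack: [-1]
RETURN_VALUE → return -1.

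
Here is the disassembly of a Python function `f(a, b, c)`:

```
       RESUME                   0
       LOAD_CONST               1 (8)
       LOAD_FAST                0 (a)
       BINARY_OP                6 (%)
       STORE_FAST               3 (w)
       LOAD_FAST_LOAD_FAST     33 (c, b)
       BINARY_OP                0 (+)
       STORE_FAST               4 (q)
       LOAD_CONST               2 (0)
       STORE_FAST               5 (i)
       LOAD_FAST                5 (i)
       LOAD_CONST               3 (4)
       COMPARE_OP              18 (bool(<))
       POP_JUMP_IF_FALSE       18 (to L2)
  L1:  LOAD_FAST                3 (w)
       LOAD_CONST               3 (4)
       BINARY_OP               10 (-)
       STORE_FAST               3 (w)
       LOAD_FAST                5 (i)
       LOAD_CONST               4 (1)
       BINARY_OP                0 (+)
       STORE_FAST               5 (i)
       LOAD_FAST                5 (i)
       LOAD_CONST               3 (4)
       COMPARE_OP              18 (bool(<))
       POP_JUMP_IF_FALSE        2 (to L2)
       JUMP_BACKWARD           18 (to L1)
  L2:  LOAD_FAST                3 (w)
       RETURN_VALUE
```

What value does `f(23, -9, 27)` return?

-8

LOAD_CONST → push 8. Stack: [8]
LOAD_FAST a → push 23. Stack: [8, 23]
BINARY_OP % → 8 % 23 = 8. Stack: [8]
STORE_FAST w → w=8. Stack: []
LOAD_FAST_LOAD_FAST c,b → push 27,-9. Stack: [27, -9]
BINARY_OP + → 27 + -9 = 18. Stack: [18]
STORE_FAST q → q=18. Stack: []
LOAD_CONST → push 0. Stack: [0]
STORE_FAST i → i=0. Stack: []
LOAD_FAST i → push 0. Stack: [0]
LOAD_CONST → push 4. Stack: [0, 4]
COMPARE_OP bool(<) → 0 vs 4 = True. Stack: [True]
POP_JUMP_IF_FALSE → pop True; no jump. Stack: []
LOAD_FAST w → push 8. Stack: [8]
LOAD_CONST → push 4. Stack: [8, 4]
BINARY_OP - → 8 - 4 = 4. Stack: [4]
STORE_FAST w → w=4. Stack: []
LOAD_FAST i → push 0. Stack: [0]
LOAD_CONST → push 1. Stack: [0, 1]
BINARY_OP + → 0 + 1 = 1. Stack: [1]
STORE_FAST i → i=1. Stack: []
LOAD_FAST i → push 1. Stack: [1]
LOAD_CONST → push 4. Stack: [1, 4]
COMPARE_OP bool(<) → 1 vs 4 = True. Stack: [True]
POP_JUMP_IF_FALSE → pop True; no jump. Stack: []
LOAD_FAST w → push 4. Stack: [4]
LOAD_CONST → push 4. Stack: [4, 4]
BINARY_OP - → 4 - 4 = 0. Stack: [0]
STORE_FAST w → w=0. Stack: []
LOAD_FAST i → push 1. Stack: [1]
LOAD_CONST → push 1. Stack: [1, 1]
BINARY_OP + → 1 + 1 = 2. Stack: [2]
STORE_FAST i → i=2. Stack: []
LOAD_FAST i → push 2. Stack: [2]
LOAD_CONST → push 4. Stack: [2, 4]
COMPARE_OP bool(<) → 2 vs 4 = True. Stack: [True]
POP_JUMP_IF_FALSE → pop True; no jump. Stack: []
LOAD_FAST w → push 0. Stack: [0]
LOAD_CONST → push 4. Stack: [0, 4]
BINARY_OP - → 0 - 4 = -4. Stack: [-4]
STORE_FAST w → w=-4. Stack: []
LOAD_FAST i → push 2. Stack: [2]
LOAD_CONST → push 1. Stack: [2, 1]
BINARY_OP + → 2 + 1 = 3. Stack: [3]
STORE_FAST i → i=3. Stack: []
LOAD_FAST i → push 3. Stack: [3]
LOAD_CONST → push 4. Stack: [3, 4]
COMPARE_OP bool(<) → 3 vs 4 = True. Stack: [True]
POP_JUMP_IF_FALSE → pop True; no jump. Stack: []
LOAD_FAST w → push -4. Stack: [-4]
LOAD_CONST → push 4. Stack: [-4, 4]
BINARY_OP - → -4 - 4 = -8. Stack: [-8]
STORE_FAST w → w=-8. Stack: []
LOAD_FAST i → push 3. Stack: [3]
LOAD_CONST → push 1. Stack: [3, 1]
BINARY_OP + → 3 + 1 = 4. Stack: [4]
STORE_FAST i → i=4. Stack: []
LOAD_FAST i → push 4. Stack: [4]
LOAD_CONST → push 4. Stack: [4, 4]
COMPARE_OP bool(<) → 4 vs 4 = False. Stack: [False]
POP_JUMP_IF_FALSE → pop False; jump. Stack: []
LOAD_FAST w → push -8. Stack: [-8]
RETURN_VALUE → return -8.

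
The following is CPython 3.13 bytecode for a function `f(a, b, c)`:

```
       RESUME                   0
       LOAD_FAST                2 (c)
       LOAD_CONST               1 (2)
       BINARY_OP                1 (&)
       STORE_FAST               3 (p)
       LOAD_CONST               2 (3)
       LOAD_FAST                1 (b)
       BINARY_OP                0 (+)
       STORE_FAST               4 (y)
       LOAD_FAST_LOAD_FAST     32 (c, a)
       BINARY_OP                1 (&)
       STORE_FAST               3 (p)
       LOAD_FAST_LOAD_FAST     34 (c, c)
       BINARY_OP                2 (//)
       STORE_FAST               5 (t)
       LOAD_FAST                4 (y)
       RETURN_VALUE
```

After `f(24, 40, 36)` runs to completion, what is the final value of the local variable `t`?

1

LOAD_FAST c → push 36. Stack: [36]
LOAD_CONST → push 2. Stack: [36, 2]
BINARY_OP & → 36 & 2 = 0. Stack: [0]
STORE_FAST p → p=0. Stack: []
LOAD_CONST → push 3. Stack: [3]
LOAD_FAST b → push 40. Stack: [3, 40]
BINARY_OP + → 3 + 40 = 43. Stack: [43]
STORE_FAST y → y=43. Stack: []
LOAD_FAST_LOAD_FAST c,a → push 36,24. Stack: [36, 24]
BINARY_OP & → 36 & 24 = 0. Stack: [0]
STORE_FAST p → p=0. Stack: []
LOAD_FAST_LOAD_FAST c,c → push 36,36. Stack: [36, 36]
BINARY_OP // → 36 // 36 = 1. Stack: [1]
STORE_FAST t → t=1. Stack: []
LOAD_FAST y → push 43. Stack: [43]
RETURN_VALUE → return 43.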